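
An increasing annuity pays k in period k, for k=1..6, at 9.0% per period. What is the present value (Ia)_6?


(Ia)_n = sum_{k=1}^{n} k * v^k, v = 1/(1+i)
v = 0.917431
Sum computed term by term:
(Ia)_6 = 14.5783


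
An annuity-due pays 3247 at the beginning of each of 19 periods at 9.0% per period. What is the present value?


PV_due = PMT * (1-(1+i)^(-n))/i * (1+i)
PV_immediate = 29061.0227
PV_due = 29061.0227 * 1.09
= 31676.5147


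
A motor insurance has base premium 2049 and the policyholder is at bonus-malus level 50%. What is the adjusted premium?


adjusted = base * BM_level / 100
= 2049 * 50 / 100
= 2049 * 0.5
= 1024.5


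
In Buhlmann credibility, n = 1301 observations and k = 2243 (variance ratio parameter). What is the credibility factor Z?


Z = n / (n + k)
= 1301 / (1301 + 2243)
= 1301 / 3544
= 0.3671


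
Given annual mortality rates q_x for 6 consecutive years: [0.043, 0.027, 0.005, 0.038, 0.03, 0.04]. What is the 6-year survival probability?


p_k = 1 - q_k for each year
Survival = product of (1 - q_k)
= 0.957 * 0.973 * 0.995 * 0.962 * 0.97 * 0.96
= 0.83


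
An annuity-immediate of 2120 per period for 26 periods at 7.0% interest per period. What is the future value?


FV = PMT * ((1+i)^n - 1) / i
= 2120 * ((1.07)^26 - 1) / 0.07
= 2120 * (5.807353 - 1) / 0.07
= 145594.1172


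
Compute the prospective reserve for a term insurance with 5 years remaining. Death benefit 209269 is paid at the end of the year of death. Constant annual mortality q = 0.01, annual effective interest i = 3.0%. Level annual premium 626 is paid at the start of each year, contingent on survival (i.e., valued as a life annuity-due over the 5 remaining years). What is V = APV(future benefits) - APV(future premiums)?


v = 1/(1+i) = 0.970874
APV(future benefits) per unit = sum_{k=0}^{4} k_p_x * q * v^(k+1) = 0.044917
APV(future benefits) = 209269 * 0.044917 = 9399.7163
Life annuity-due factor ä_{x:5} = sum_{k=0}^{4} k_p_x * v^k = 4.626441
APV(future premiums) = 626 * 4.626441 = 2896.1523
V = 9399.7163 - 2896.1523
= 6503.5639


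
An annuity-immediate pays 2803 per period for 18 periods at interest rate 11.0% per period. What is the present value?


PV = PMT * (1 - (1+i)^(-n)) / i
= 2803 * (1 - (1+0.11)^(-18)) / 0.11
= 2803 * (1 - 0.152822) / 0.11
= 2803 * 7.701617
= 21587.6313


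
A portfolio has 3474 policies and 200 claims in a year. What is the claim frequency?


frequency = claims / policies
= 200 / 3474
= 0.0576


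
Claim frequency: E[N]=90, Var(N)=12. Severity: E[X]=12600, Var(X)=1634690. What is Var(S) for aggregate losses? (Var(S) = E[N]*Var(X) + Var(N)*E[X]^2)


Var(S) = E[N]*Var(X) + Var(N)*E[X]^2
= 90*1634690 + 12*12600^2
= 147122100 + 1905120000
= 2.0522e+09


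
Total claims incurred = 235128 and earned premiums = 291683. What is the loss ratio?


Loss ratio = claims / premiums
= 235128 / 291683
= 0.8061


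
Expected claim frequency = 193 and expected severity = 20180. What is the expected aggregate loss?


E[S] = E[N] * E[X]
= 193 * 20180
= 3.8947e+06


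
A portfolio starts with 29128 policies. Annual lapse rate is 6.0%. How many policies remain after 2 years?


remaining = initial * (1 - lapse)^years
= 29128 * (1 - 0.06)^2
= 29128 * 0.8836
= 25737.5008


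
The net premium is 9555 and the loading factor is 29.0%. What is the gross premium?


Gross = net * (1 + loading)
= 9555 * (1 + 0.29)
= 9555 * 1.29
= 12325.95


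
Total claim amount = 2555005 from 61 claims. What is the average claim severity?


severity = total / number
= 2555005 / 61
= 41885.3279


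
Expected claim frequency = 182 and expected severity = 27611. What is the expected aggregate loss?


E[S] = E[N] * E[X]
= 182 * 27611
= 5.0252e+06


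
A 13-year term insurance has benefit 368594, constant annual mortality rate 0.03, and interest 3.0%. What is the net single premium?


NSP = benefit * sum_{k=0}^{n-1} k_p_x * q * v^(k+1)
With constant q=0.03, v=0.970874
Sum = 0.270851
NSP = 368594 * 0.270851
= 99833.9247


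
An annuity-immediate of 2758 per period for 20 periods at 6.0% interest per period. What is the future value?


FV = PMT * ((1+i)^n - 1) / i
= 2758 * ((1.06)^20 - 1) / 0.06
= 2758 * (3.207135 - 1) / 0.06
= 101454.6605


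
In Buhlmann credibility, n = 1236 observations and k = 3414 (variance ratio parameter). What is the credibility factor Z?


Z = n / (n + k)
= 1236 / (1236 + 3414)
= 1236 / 4650
= 0.2658


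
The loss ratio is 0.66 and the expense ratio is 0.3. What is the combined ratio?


Combined ratio = loss ratio + expense ratio
= 0.66 + 0.3
= 0.96


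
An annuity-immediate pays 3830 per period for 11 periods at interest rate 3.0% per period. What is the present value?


PV = PMT * (1 - (1+i)^(-n)) / i
= 3830 * (1 - (1+0.03)^(-11)) / 0.03
= 3830 * (1 - 0.722421) / 0.03
= 3830 * 9.252624
= 35437.5504


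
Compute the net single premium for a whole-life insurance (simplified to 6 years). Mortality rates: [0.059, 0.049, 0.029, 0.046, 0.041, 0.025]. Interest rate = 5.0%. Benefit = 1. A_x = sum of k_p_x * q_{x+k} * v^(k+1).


v = 0.952381
Year 0: k_p_x=1.0, q=0.059, term=0.05619
Year 1: k_p_x=0.941, q=0.049, term=0.041822
Year 2: k_p_x=0.894891, q=0.029, term=0.022418
Year 3: k_p_x=0.868939, q=0.046, term=0.032884
Year 4: k_p_x=0.828968, q=0.041, term=0.02663
Year 5: k_p_x=0.79498, q=0.025, term=0.014831
A_x = 0.1948


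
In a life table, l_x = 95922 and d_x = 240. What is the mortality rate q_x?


q_x = d_x / l_x
= 240 / 95922
= 0.0025


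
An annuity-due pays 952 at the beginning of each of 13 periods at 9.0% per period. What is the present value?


PV_due = PMT * (1-(1+i)^(-n))/i * (1+i)
PV_immediate = 7127.5325
PV_due = 7127.5325 * 1.09
= 7769.0105


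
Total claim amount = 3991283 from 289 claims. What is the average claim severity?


severity = total / number
= 3991283 / 289
= 13810.6678


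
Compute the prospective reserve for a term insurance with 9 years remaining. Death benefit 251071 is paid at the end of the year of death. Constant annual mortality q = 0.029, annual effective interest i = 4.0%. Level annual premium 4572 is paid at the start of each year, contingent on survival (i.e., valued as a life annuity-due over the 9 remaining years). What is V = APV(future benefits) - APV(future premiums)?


v = 1/(1+i) = 0.961538
APV(future benefits) per unit = sum_{k=0}^{8} k_p_x * q * v^(k+1) = 0.19371
APV(future benefits) = 251071 * 0.19371 = 48634.8812
Life annuity-due factor ä_{x:9} = sum_{k=0}^{8} k_p_x * v^k = 6.94683
APV(future premiums) = 4572 * 6.94683 = 31760.9051
V = 48634.8812 - 31760.9051
= 16873.9761


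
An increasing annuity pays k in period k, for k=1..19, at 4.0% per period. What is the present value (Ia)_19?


(Ia)_n = sum_{k=1}^{n} k * v^k, v = 1/(1+i)
v = 0.961538
Sum computed term by term:
(Ia)_19 = 116.0273


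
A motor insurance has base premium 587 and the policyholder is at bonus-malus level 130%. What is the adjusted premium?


adjusted = base * BM_level / 100
= 587 * 130 / 100
= 587 * 1.3
= 763.1


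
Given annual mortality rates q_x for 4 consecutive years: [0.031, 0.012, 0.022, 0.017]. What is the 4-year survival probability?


p_k = 1 - q_k for each year
Survival = product of (1 - q_k)
= 0.969 * 0.988 * 0.978 * 0.983
= 0.9204


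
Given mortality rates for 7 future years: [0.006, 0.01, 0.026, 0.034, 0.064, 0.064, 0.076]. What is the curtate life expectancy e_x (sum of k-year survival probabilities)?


e_x = sum_{k=1}^{n} k_p_x
k_p_x values:
  1_p_x = 0.994
  2_p_x = 0.98406
  3_p_x = 0.958474
  4_p_x = 0.925886
  5_p_x = 0.86663
  6_p_x = 0.811165
  7_p_x = 0.749517
e_x = 6.2897


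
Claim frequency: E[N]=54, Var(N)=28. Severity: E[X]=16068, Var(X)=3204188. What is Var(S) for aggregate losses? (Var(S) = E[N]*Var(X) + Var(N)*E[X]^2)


Var(S) = E[N]*Var(X) + Var(N)*E[X]^2
= 54*3204188 + 28*16068^2
= 173026152 + 7229057472
= 7.4021e+09


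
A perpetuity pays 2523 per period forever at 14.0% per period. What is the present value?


PV = PMT / i
= 2523 / 0.14
= 18021.4286


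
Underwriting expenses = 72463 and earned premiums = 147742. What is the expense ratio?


Expense ratio = expenses / premiums
= 72463 / 147742
= 0.4905


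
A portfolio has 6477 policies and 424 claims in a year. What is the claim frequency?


frequency = claims / policies
= 424 / 6477
= 0.0655


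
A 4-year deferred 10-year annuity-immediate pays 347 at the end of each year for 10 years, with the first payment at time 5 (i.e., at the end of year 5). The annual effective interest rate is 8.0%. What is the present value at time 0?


PV at time 4 of the 10-year annuity-immediate:
a_n = 347 * (1-(1+0.08)^(-10))/0.08 = 2328.3982
Discount back 4 years to time 0:
PV = 2328.3982 * (1+0.08)^(-4)
= 2328.3982 * 0.73503
= 1711.4422


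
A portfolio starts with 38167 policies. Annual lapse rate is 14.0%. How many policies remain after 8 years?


remaining = initial * (1 - lapse)^years
= 38167 * (1 - 0.14)^8
= 38167 * 0.299218
= 11420.2506


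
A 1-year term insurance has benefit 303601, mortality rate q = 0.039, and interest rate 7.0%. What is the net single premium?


NSP = benefit * q * v
v = 1/(1+i) = 0.934579
NSP = 303601 * 0.039 * 0.934579
= 11065.8308


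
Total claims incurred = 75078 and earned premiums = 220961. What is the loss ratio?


Loss ratio = claims / premiums
= 75078 / 220961
= 0.3398


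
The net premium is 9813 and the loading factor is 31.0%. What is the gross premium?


Gross = net * (1 + loading)
= 9813 * (1 + 0.31)
= 9813 * 1.31
= 12855.03


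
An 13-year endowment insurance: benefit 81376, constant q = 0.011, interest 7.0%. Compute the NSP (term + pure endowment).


Term component = 7079.4509
Pure endowment = 13_p_x * v^13 * benefit = 0.866068 * 0.414964 * 81376 = 29245.4979
NSP = 36324.9488


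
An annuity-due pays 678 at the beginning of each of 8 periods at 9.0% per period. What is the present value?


PV_due = PMT * (1-(1+i)^(-n))/i * (1+i)
PV_immediate = 3752.6074
PV_due = 3752.6074 * 1.09
= 4090.342


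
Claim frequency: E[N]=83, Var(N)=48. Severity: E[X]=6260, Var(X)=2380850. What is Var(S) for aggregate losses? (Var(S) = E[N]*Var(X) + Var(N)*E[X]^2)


Var(S) = E[N]*Var(X) + Var(N)*E[X]^2
= 83*2380850 + 48*6260^2
= 197610550 + 1881004800
= 2.0786e+09


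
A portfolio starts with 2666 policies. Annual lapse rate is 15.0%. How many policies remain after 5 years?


remaining = initial * (1 - lapse)^years
= 2666 * (1 - 0.15)^5
= 2666 * 0.443705
= 1182.9184


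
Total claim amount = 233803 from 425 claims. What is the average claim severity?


severity = total / number
= 233803 / 425
= 550.1247


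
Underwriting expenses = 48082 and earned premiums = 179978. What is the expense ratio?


Expense ratio = expenses / premiums
= 48082 / 179978
= 0.2672


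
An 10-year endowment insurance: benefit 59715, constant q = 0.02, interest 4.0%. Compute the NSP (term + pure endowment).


Term component = 8917.7364
Pure endowment = 10_p_x * v^10 * benefit = 0.817073 * 0.675564 * 59715 = 32961.7909
NSP = 41879.5273


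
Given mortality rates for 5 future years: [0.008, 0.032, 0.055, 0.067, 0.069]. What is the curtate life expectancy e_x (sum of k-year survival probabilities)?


e_x = sum_{k=1}^{n} k_p_x
k_p_x values:
  1_p_x = 0.992
  2_p_x = 0.960256
  3_p_x = 0.907442
  4_p_x = 0.846643
  5_p_x = 0.788225
e_x = 4.4946


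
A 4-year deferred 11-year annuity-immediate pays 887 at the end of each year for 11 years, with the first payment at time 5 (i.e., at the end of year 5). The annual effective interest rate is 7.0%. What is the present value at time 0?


PV at time 4 of the 11-year annuity-immediate:
a_n = 887 * (1-(1+0.07)^(-11))/0.07 = 6651.3241
Discount back 4 years to time 0:
PV = 6651.3241 * (1+0.07)^(-4)
= 6651.3241 * 0.762895
= 5074.2633


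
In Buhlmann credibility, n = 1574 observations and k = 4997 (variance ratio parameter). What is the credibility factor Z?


Z = n / (n + k)
= 1574 / (1574 + 4997)
= 1574 / 6571
= 0.2395


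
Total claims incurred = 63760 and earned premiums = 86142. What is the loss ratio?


Loss ratio = claims / premiums
= 63760 / 86142
= 0.7402


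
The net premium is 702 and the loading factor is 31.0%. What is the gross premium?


Gross = net * (1 + loading)
= 702 * (1 + 0.31)
= 702 * 1.31
= 919.62


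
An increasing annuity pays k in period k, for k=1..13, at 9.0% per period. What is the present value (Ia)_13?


(Ia)_n = sum_{k=1}^{n} k * v^k, v = 1/(1+i)
v = 0.917431
Sum computed term by term:
(Ia)_13 = 43.56


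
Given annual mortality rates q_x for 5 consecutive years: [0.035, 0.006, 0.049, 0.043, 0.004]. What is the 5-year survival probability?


p_k = 1 - q_k for each year
Survival = product of (1 - q_k)
= 0.965 * 0.994 * 0.951 * 0.957 * 0.996
= 0.8695


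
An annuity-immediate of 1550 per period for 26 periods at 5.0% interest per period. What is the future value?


FV = PMT * ((1+i)^n - 1) / i
= 1550 * ((1.05)^26 - 1) / 0.05
= 1550 * (3.555673 - 1) / 0.05
= 79225.8533


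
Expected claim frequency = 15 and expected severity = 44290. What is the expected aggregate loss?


E[S] = E[N] * E[X]
= 15 * 44290
= 664350


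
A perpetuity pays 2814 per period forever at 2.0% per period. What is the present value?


PV = PMT / i
= 2814 / 0.02
= 140700.0


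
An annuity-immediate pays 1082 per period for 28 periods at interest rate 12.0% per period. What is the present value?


PV = PMT * (1 - (1+i)^(-n)) / i
= 1082 * (1 - (1+0.12)^(-28)) / 0.12
= 1082 * (1 - 0.041869) / 0.12
= 1082 * 7.984423
= 8639.1454


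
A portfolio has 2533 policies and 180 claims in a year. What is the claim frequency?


frequency = claims / policies
= 180 / 2533
= 0.0711


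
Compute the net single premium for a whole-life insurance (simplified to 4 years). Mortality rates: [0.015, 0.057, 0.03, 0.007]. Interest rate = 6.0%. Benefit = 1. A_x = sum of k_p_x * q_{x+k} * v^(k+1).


v = 0.943396
Year 0: k_p_x=1.0, q=0.015, term=0.014151
Year 1: k_p_x=0.985, q=0.057, term=0.049969
Year 2: k_p_x=0.928855, q=0.03, term=0.023397
Year 3: k_p_x=0.900989, q=0.007, term=0.004996
A_x = 0.0925


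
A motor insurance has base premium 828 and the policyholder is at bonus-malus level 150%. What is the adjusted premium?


adjusted = base * BM_level / 100
= 828 * 150 / 100
= 828 * 1.5
= 1242.0


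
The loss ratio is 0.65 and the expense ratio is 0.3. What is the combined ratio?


Combined ratio = loss ratio + expense ratio
= 0.65 + 0.3
= 0.95


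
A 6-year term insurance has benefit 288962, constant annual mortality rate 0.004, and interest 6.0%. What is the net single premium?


NSP = benefit * sum_{k=0}^{n-1} k_p_x * q * v^(k+1)
With constant q=0.004, v=0.943396
Sum = 0.019487
NSP = 288962 * 0.019487
= 5630.9704


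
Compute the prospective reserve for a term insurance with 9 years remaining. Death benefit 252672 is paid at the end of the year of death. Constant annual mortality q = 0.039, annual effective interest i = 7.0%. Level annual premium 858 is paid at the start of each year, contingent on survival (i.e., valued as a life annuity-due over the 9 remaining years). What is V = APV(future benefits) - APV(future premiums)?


v = 1/(1+i) = 0.934579
APV(future benefits) per unit = sum_{k=0}^{8} k_p_x * q * v^(k+1) = 0.221749
APV(future benefits) = 252672 * 0.221749 = 56029.8648
Life annuity-due factor ä_{x:9} = sum_{k=0}^{8} k_p_x * v^k = 6.083894
APV(future premiums) = 858 * 6.083894 = 5219.9809
V = 56029.8648 - 5219.9809
= 50809.8839


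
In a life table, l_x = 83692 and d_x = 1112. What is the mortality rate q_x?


q_x = d_x / l_x
= 1112 / 83692
= 0.0133


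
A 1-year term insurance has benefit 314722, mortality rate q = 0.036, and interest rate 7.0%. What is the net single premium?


NSP = benefit * q * v
v = 1/(1+i) = 0.934579
NSP = 314722 * 0.036 * 0.934579
= 10588.7776


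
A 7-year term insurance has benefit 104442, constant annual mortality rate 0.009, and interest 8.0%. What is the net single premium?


NSP = benefit * sum_{k=0}^{n-1} k_p_x * q * v^(k+1)
With constant q=0.009, v=0.925926
Sum = 0.045737
NSP = 104442 * 0.045737
= 4776.902


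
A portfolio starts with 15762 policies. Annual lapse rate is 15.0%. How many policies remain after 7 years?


remaining = initial * (1 - lapse)^years
= 15762 * (1 - 0.15)^7
= 15762 * 0.320577
= 5052.9361


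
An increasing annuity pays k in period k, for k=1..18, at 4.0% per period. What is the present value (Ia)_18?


(Ia)_n = sum_{k=1}^{n} k * v^k, v = 1/(1+i)
v = 0.961538
Sum computed term by term:
(Ia)_18 = 107.0091


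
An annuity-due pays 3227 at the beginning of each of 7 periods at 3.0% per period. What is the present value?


PV_due = PMT * (1-(1+i)^(-n))/i * (1+i)
PV_immediate = 20105.1231
PV_due = 20105.1231 * 1.03
= 20708.2768


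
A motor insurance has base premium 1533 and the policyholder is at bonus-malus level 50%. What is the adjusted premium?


adjusted = base * BM_level / 100
= 1533 * 50 / 100
= 1533 * 0.5
= 766.5


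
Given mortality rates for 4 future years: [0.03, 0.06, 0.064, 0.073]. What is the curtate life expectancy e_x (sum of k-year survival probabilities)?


e_x = sum_{k=1}^{n} k_p_x
k_p_x values:
  1_p_x = 0.97
  2_p_x = 0.9118
  3_p_x = 0.853445
  4_p_x = 0.791143
e_x = 3.5264


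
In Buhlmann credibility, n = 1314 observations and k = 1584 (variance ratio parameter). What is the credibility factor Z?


Z = n / (n + k)
= 1314 / (1314 + 1584)
= 1314 / 2898
= 0.4534


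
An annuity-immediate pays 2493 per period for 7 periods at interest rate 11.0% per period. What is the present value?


PV = PMT * (1 - (1+i)^(-n)) / i
= 2493 * (1 - (1+0.11)^(-7)) / 0.11
= 2493 * (1 - 0.481658) / 0.11
= 2493 * 4.712196
= 11747.5053


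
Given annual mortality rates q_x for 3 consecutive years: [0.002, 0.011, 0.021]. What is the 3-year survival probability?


p_k = 1 - q_k for each year
Survival = product of (1 - q_k)
= 0.998 * 0.989 * 0.979
= 0.9663


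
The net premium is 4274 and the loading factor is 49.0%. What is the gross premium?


Gross = net * (1 + loading)
= 4274 * (1 + 0.49)
= 4274 * 1.49
= 6368.26


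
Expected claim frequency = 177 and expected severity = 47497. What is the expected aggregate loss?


E[S] = E[N] * E[X]
= 177 * 47497
= 8.4070e+06


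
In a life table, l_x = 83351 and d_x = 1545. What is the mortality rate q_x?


q_x = d_x / l_x
= 1545 / 83351
= 0.0185


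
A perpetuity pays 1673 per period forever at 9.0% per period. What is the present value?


PV = PMT / i
= 1673 / 0.09
= 18588.8889


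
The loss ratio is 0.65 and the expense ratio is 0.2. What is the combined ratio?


Combined ratio = loss ratio + expense ratio
= 0.65 + 0.2
= 0.85


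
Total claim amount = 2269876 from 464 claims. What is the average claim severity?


severity = total / number
= 2269876 / 464
= 4891.9741


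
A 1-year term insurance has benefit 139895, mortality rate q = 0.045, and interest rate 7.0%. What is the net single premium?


NSP = benefit * q * v
v = 1/(1+i) = 0.934579
NSP = 139895 * 0.045 * 0.934579
= 5883.4346


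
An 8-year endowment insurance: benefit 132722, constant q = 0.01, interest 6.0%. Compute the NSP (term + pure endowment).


Term component = 7983.3907
Pure endowment = 8_p_x * v^8 * benefit = 0.922745 * 0.627412 * 132722 = 76838.2654
NSP = 84821.656


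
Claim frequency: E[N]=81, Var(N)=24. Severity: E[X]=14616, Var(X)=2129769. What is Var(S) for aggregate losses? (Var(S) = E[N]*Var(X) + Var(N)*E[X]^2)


Var(S) = E[N]*Var(X) + Var(N)*E[X]^2
= 81*2129769 + 24*14616^2
= 172511289 + 5127058944
= 5.2996e+09


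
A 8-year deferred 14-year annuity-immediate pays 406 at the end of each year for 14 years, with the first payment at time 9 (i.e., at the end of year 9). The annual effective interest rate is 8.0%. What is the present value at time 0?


PV at time 8 of the 14-year annuity-immediate:
a_n = 406 * (1-(1+0.08)^(-14))/0.08 = 3347.1602
Discount back 8 years to time 0:
PV = 3347.1602 * (1+0.08)^(-8)
= 3347.1602 * 0.540269
= 1808.3665


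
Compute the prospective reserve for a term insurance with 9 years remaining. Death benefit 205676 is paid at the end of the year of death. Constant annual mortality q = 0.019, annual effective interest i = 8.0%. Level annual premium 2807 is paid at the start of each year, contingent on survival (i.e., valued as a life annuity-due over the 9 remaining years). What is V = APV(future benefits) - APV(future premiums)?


v = 1/(1+i) = 0.925926
APV(future benefits) per unit = sum_{k=0}^{8} k_p_x * q * v^(k+1) = 0.111135
APV(future benefits) = 205676 * 0.111135 = 22857.8295
Life annuity-due factor ä_{x:9} = sum_{k=0}^{8} k_p_x * v^k = 6.317155
APV(future premiums) = 2807 * 6.317155 = 17732.2538
V = 22857.8295 - 17732.2538
= 5125.5757


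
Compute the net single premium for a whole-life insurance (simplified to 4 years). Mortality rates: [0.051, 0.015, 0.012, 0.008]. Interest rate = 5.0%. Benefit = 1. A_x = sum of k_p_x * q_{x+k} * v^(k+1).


v = 0.952381
Year 0: k_p_x=1.0, q=0.051, term=0.048571
Year 1: k_p_x=0.949, q=0.015, term=0.012912
Year 2: k_p_x=0.934765, q=0.012, term=0.00969
Year 3: k_p_x=0.923548, q=0.008, term=0.006078
A_x = 0.0773


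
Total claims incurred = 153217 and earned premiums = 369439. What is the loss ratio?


Loss ratio = claims / premiums
= 153217 / 369439
= 0.4147


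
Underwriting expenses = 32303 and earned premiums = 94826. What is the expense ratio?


Expense ratio = expenses / premiums
= 32303 / 94826
= 0.3407


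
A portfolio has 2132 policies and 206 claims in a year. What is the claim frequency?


frequency = claims / policies
= 206 / 2132
= 0.0966


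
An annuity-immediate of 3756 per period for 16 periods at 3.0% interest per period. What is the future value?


FV = PMT * ((1+i)^n - 1) / i
= 3756 * ((1.03)^16 - 1) / 0.03
= 3756 * (1.604706 - 1) / 0.03
= 75709.2462


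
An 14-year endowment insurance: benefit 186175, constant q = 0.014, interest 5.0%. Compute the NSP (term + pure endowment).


Term component = 23840.9764
Pure endowment = 14_p_x * v^14 * benefit = 0.820875 * 0.505068 * 186175 = 77187.6795
NSP = 101028.6558


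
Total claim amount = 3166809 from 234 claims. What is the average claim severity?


severity = total / number
= 3166809 / 234
= 13533.3718


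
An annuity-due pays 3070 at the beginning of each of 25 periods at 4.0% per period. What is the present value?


PV_due = PMT * (1-(1+i)^(-n))/i * (1+i)
PV_immediate = 47959.7854
PV_due = 47959.7854 * 1.04
= 49878.1768


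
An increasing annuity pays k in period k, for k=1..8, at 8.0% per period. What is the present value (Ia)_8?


(Ia)_n = sum_{k=1}^{n} k * v^k, v = 1/(1+i)
v = 0.925926
Sum computed term by term:
(Ia)_8 = 23.5527


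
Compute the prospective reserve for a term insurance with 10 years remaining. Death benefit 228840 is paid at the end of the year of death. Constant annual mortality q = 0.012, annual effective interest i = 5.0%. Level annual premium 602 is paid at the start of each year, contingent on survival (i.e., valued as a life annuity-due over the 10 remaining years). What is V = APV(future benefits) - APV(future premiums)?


v = 1/(1+i) = 0.952381
APV(future benefits) per unit = sum_{k=0}^{9} k_p_x * q * v^(k+1) = 0.088239
APV(future benefits) = 228840 * 0.088239 = 20192.6723
Life annuity-due factor ä_{x:10} = sum_{k=0}^{9} k_p_x * v^k = 7.720935
APV(future premiums) = 602 * 7.720935 = 4648.003
V = 20192.6723 - 4648.003
= 15544.6693


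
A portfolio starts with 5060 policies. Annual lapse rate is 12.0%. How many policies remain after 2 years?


remaining = initial * (1 - lapse)^years
= 5060 * (1 - 0.12)^2
= 5060 * 0.7744
= 3918.464


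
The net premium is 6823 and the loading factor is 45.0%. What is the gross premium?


Gross = net * (1 + loading)
= 6823 * (1 + 0.45)
= 6823 * 1.45
= 9893.35


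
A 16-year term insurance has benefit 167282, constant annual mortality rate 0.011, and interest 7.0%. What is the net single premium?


NSP = benefit * sum_{k=0}^{n-1} k_p_x * q * v^(k+1)
With constant q=0.011, v=0.934579
Sum = 0.097263
NSP = 167282 * 0.097263
= 16270.3171


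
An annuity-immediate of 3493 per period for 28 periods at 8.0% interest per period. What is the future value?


FV = PMT * ((1+i)^n - 1) / i
= 3493 * ((1.08)^28 - 1) / 0.08
= 3493 * (8.627106 - 1) / 0.08
= 333018.5326


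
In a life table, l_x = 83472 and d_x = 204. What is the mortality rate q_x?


q_x = d_x / l_x
= 204 / 83472
= 0.0024


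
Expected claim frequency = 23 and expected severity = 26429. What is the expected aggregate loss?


E[S] = E[N] * E[X]
= 23 * 26429
= 607867


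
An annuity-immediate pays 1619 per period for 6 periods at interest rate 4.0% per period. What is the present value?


PV = PMT * (1 - (1+i)^(-n)) / i
= 1619 * (1 - (1+0.04)^(-6)) / 0.04
= 1619 * (1 - 0.790315) / 0.04
= 1619 * 5.242137
= 8487.0196


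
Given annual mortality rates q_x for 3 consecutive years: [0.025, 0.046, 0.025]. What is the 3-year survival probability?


p_k = 1 - q_k for each year
Survival = product of (1 - q_k)
= 0.975 * 0.954 * 0.975
= 0.9069


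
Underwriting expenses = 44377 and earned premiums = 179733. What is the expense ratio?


Expense ratio = expenses / premiums
= 44377 / 179733
= 0.2469


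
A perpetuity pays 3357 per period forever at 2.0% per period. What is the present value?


PV = PMT / i
= 3357 / 0.02
= 167850.0


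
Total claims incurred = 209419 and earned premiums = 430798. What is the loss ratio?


Loss ratio = claims / premiums
= 209419 / 430798
= 0.4861


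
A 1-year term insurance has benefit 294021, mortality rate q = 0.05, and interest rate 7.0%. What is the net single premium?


NSP = benefit * q * v
v = 1/(1+i) = 0.934579
NSP = 294021 * 0.05 * 0.934579
= 13739.2991


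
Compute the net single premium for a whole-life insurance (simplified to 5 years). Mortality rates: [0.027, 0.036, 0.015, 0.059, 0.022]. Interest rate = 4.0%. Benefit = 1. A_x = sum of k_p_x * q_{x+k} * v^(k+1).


v = 0.961538
Year 0: k_p_x=1.0, q=0.027, term=0.025962
Year 1: k_p_x=0.973, q=0.036, term=0.032385
Year 2: k_p_x=0.937972, q=0.015, term=0.012508
Year 3: k_p_x=0.923902, q=0.059, term=0.046596
Year 4: k_p_x=0.869392, q=0.022, term=0.015721
A_x = 0.1332


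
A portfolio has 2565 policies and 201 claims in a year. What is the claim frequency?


frequency = claims / policies
= 201 / 2565
= 0.0784


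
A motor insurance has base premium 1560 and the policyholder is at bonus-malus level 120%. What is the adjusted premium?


adjusted = base * BM_level / 100
= 1560 * 120 / 100
= 1560 * 1.2
= 1872.0


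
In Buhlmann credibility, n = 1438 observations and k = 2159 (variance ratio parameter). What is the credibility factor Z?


Z = n / (n + k)
= 1438 / (1438 + 2159)
= 1438 / 3597
= 0.3998


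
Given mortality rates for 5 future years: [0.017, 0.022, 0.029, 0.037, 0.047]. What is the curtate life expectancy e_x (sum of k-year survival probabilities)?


e_x = sum_{k=1}^{n} k_p_x
k_p_x values:
  1_p_x = 0.983
  2_p_x = 0.961374
  3_p_x = 0.933494
  4_p_x = 0.898955
  5_p_x = 0.856704
e_x = 4.6335


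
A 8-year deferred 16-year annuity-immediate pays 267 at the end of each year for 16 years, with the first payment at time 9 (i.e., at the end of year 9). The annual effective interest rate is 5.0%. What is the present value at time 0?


PV at time 8 of the 16-year annuity-immediate:
a_n = 267 * (1-(1+0.05)^(-16))/0.05 = 2893.6845
Discount back 8 years to time 0:
PV = 2893.6845 * (1+0.05)^(-8)
= 2893.6845 * 0.676839
= 1958.5596


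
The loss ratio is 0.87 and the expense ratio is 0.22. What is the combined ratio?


Combined ratio = loss ratio + expense ratio
= 0.87 + 0.22
= 1.09


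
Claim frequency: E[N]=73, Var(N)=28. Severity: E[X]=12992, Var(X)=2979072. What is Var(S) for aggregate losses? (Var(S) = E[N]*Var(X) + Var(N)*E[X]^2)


Var(S) = E[N]*Var(X) + Var(N)*E[X]^2
= 73*2979072 + 28*12992^2
= 217472256 + 4726177792
= 4.9437e+09


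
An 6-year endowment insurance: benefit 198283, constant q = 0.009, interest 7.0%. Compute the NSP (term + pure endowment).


Term component = 8331.8082
Pure endowment = 6_p_x * v^6 * benefit = 0.947201 * 0.666342 * 198283 = 125148.2387
NSP = 133480.047


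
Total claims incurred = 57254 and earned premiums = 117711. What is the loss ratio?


Loss ratio = claims / premiums
= 57254 / 117711
= 0.4864


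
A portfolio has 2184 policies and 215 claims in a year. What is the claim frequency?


frequency = claims / policies
= 215 / 2184
= 0.0984


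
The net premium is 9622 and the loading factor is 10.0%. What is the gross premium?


Gross = net * (1 + loading)
= 9622 * (1 + 0.1)
= 9622 * 1.1
= 10584.2


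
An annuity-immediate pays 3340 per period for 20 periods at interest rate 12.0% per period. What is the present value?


PV = PMT * (1 - (1+i)^(-n)) / i
= 3340 * (1 - (1+0.12)^(-20)) / 0.12
= 3340 * (1 - 0.103667) / 0.12
= 3340 * 7.469444
= 24947.9417


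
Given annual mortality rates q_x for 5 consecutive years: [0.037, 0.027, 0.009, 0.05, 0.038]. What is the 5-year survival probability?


p_k = 1 - q_k for each year
Survival = product of (1 - q_k)
= 0.963 * 0.973 * 0.991 * 0.95 * 0.962
= 0.8486


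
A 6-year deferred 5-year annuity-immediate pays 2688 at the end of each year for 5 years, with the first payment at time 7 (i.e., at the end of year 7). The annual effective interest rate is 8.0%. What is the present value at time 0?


PV at time 6 of the 5-year annuity-immediate:
a_n = 2688 * (1-(1+0.08)^(-5))/0.08 = 10732.4046
Discount back 6 years to time 0:
PV = 10732.4046 * (1+0.08)^(-6)
= 10732.4046 * 0.63017
= 6763.2354


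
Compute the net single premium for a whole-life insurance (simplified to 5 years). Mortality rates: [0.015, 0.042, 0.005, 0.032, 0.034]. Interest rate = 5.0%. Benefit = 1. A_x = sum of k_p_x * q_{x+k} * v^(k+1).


v = 0.952381
Year 0: k_p_x=1.0, q=0.015, term=0.014286
Year 1: k_p_x=0.985, q=0.042, term=0.037524
Year 2: k_p_x=0.94363, q=0.005, term=0.004076
Year 3: k_p_x=0.938912, q=0.032, term=0.024718
Year 4: k_p_x=0.908867, q=0.034, term=0.024212
A_x = 0.1048


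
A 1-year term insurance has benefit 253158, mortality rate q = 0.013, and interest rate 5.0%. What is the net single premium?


NSP = benefit * q * v
v = 1/(1+i) = 0.952381
NSP = 253158 * 0.013 * 0.952381
= 3134.3371


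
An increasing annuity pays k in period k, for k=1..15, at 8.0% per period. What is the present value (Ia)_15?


(Ia)_n = sum_{k=1}^{n} k * v^k, v = 1/(1+i)
v = 0.925926
Sum computed term by term:
(Ia)_15 = 56.4451


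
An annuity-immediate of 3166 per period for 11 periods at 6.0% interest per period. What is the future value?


FV = PMT * ((1+i)^n - 1) / i
= 3166 * ((1.06)^11 - 1) / 0.06
= 3166 * (1.898299 - 1) / 0.06
= 47400.2206


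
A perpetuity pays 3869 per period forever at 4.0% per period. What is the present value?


PV = PMT / i
= 3869 / 0.04
= 96725.0


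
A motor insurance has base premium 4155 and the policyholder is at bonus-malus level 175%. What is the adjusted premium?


adjusted = base * BM_level / 100
= 4155 * 175 / 100
= 4155 * 1.75
= 7271.25


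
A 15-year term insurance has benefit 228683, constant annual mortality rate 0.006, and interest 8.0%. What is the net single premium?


NSP = benefit * sum_{k=0}^{n-1} k_p_x * q * v^(k+1)
With constant q=0.006, v=0.925926
Sum = 0.049672
NSP = 228683 * 0.049672
= 11359.1983


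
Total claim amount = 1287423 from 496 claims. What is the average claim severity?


severity = total / number
= 1287423 / 496
= 2595.6109


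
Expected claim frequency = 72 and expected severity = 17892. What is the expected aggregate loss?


E[S] = E[N] * E[X]
= 72 * 17892
= 1.2882e+06


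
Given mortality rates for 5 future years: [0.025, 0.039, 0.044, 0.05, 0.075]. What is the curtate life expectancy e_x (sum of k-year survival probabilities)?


e_x = sum_{k=1}^{n} k_p_x
k_p_x values:
  1_p_x = 0.975
  2_p_x = 0.936975
  3_p_x = 0.895748
  4_p_x = 0.850961
  5_p_x = 0.787139
e_x = 4.4458


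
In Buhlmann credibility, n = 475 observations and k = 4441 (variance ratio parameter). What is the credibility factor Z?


Z = n / (n + k)
= 475 / (475 + 4441)
= 475 / 4916
= 0.0966


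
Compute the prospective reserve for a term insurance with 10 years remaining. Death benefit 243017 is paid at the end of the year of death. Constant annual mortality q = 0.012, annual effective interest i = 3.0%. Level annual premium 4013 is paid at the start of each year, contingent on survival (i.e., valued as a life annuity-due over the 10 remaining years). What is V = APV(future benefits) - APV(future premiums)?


v = 1/(1+i) = 0.970874
APV(future benefits) per unit = sum_{k=0}^{9} k_p_x * q * v^(k+1) = 0.097293
APV(future benefits) = 243017 * 0.097293 = 23643.9382
Life annuity-due factor ä_{x:10} = sum_{k=0}^{9} k_p_x * v^k = 8.351013
APV(future premiums) = 4013 * 8.351013 = 33512.6136
V = 23643.9382 - 33512.6136
= -9868.6754


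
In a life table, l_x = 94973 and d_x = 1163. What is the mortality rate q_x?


q_x = d_x / l_x
= 1163 / 94973
= 0.0122


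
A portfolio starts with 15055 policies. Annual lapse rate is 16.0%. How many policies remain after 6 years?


remaining = initial * (1 - lapse)^years
= 15055 * (1 - 0.16)^6
= 15055 * 0.351298
= 5288.7919


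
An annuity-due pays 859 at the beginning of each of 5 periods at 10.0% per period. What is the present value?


PV_due = PMT * (1-(1+i)^(-n))/i * (1+i)
PV_immediate = 3256.2858
PV_due = 3256.2858 * 1.1
= 3581.9144


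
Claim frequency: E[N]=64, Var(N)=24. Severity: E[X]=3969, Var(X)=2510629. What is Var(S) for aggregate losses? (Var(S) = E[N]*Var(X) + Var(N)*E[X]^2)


Var(S) = E[N]*Var(X) + Var(N)*E[X]^2
= 64*2510629 + 24*3969^2
= 160680256 + 378071064
= 5.3875e+08


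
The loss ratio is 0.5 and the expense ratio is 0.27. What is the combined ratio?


Combined ratio = loss ratio + expense ratio
= 0.5 + 0.27
= 0.77


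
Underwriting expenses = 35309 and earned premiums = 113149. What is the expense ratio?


Expense ratio = expenses / premiums
= 35309 / 113149
= 0.3121


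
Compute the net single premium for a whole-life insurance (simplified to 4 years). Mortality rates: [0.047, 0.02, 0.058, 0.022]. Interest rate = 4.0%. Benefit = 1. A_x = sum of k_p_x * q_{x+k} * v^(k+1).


v = 0.961538
Year 0: k_p_x=1.0, q=0.047, term=0.045192
Year 1: k_p_x=0.953, q=0.02, term=0.017622
Year 2: k_p_x=0.93394, q=0.058, term=0.048156
Year 3: k_p_x=0.879771, q=0.022, term=0.016545
A_x = 0.1275


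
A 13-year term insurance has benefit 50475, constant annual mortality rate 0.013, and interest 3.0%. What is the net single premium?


NSP = benefit * sum_{k=0}^{n-1} k_p_x * q * v^(k+1)
With constant q=0.013, v=0.970874
Sum = 0.12866
NSP = 50475 * 0.12866
= 6494.1093


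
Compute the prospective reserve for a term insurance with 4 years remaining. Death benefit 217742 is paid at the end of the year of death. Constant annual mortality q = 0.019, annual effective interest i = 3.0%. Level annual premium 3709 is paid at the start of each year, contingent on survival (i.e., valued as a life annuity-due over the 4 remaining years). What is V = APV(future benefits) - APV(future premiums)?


v = 1/(1+i) = 0.970874
APV(future benefits) per unit = sum_{k=0}^{3} k_p_x * q * v^(k+1) = 0.068686
APV(future benefits) = 217742 * 0.068686 = 14955.8428
Life annuity-due factor ä_{x:4} = sum_{k=0}^{3} k_p_x * v^k = 3.723508
APV(future premiums) = 3709 * 3.723508 = 13810.4917
V = 14955.8428 - 13810.4917
= 1145.3511


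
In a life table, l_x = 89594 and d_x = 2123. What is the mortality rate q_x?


q_x = d_x / l_x
= 2123 / 89594
= 0.0237


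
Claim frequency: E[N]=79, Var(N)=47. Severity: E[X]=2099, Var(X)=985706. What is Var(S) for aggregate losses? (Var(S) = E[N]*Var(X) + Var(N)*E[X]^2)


Var(S) = E[N]*Var(X) + Var(N)*E[X]^2
= 79*985706 + 47*2099^2
= 77870774 + 207072647
= 2.8494e+08


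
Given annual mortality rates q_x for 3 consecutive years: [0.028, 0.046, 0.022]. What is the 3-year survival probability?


p_k = 1 - q_k for each year
Survival = product of (1 - q_k)
= 0.972 * 0.954 * 0.978
= 0.9069


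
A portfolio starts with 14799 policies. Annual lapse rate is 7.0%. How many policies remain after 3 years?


remaining = initial * (1 - lapse)^years
= 14799 * (1 - 0.07)^3
= 14799 * 0.804357
= 11903.6792


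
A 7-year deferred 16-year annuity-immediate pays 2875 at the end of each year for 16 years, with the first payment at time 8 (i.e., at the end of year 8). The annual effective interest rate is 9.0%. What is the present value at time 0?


PV at time 7 of the 16-year annuity-immediate:
a_n = 2875 * (1-(1+0.09)^(-16))/0.09 = 23898.6048
Discount back 7 years to time 0:
PV = 23898.6048 * (1+0.09)^(-7)
= 23898.6048 * 0.547034
= 13073.3552


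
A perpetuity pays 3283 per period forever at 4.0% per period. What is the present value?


PV = PMT / i
= 3283 / 0.04
= 82075.0


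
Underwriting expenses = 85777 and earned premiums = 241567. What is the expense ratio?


Expense ratio = expenses / premiums
= 85777 / 241567
= 0.3551


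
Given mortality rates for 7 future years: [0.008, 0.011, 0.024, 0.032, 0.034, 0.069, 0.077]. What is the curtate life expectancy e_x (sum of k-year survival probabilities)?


e_x = sum_{k=1}^{n} k_p_x
k_p_x values:
  1_p_x = 0.992
  2_p_x = 0.981088
  3_p_x = 0.957542
  4_p_x = 0.926901
  5_p_x = 0.895386
  6_p_x = 0.833604
  7_p_x = 0.769417
e_x = 6.3559


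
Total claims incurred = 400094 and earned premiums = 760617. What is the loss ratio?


Loss ratio = claims / premiums
= 400094 / 760617
= 0.526


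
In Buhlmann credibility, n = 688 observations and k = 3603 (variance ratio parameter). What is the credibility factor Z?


Z = n / (n + k)
= 688 / (688 + 3603)
= 688 / 4291
= 0.1603


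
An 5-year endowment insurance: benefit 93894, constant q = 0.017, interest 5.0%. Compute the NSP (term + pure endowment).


Term component = 6690.865
Pure endowment = 5_p_x * v^5 * benefit = 0.917841 * 0.783526 * 93894 = 67524.1203
NSP = 74214.9853


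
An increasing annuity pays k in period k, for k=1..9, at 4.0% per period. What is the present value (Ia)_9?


(Ia)_n = sum_{k=1}^{n} k * v^k, v = 1/(1+i)
v = 0.961538
Sum computed term by term:
(Ia)_9 = 35.2366


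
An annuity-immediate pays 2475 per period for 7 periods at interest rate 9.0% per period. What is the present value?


PV = PMT * (1 - (1+i)^(-n)) / i
= 2475 * (1 - (1+0.09)^(-7)) / 0.09
= 2475 * (1 - 0.547034) / 0.09
= 2475 * 5.032953
= 12456.5583


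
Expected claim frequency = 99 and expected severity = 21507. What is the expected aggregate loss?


E[S] = E[N] * E[X]
= 99 * 21507
= 2.1292e+06


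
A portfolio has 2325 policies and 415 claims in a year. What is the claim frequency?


frequency = claims / policies
= 415 / 2325
= 0.1785


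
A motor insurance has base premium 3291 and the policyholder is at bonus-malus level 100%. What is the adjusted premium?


adjusted = base * BM_level / 100
= 3291 * 100 / 100
= 3291 * 1.0
= 3291.0


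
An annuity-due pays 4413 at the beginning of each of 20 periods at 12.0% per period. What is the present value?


PV_due = PMT * (1-(1+i)^(-n))/i * (1+i)
PV_immediate = 32962.6547
PV_due = 32962.6547 * 1.12
= 36918.1733


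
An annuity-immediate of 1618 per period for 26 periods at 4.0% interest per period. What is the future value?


FV = PMT * ((1+i)^n - 1) / i
= 1618 * ((1.04)^26 - 1) / 0.04
= 1618 * (2.77247 - 1) / 0.04
= 71696.4028
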